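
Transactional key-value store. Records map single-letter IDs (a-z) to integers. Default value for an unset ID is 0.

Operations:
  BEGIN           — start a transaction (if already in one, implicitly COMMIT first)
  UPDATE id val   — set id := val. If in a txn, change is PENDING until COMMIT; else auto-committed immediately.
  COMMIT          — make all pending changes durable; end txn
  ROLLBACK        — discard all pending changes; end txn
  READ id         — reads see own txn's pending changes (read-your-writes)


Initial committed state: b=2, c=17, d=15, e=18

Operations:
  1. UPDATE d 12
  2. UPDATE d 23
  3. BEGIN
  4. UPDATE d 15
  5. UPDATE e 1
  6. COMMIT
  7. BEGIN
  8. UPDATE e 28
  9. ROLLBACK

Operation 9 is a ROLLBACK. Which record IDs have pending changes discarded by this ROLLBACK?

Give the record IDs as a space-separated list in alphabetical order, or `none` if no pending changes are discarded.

Initial committed: {b=2, c=17, d=15, e=18}
Op 1: UPDATE d=12 (auto-commit; committed d=12)
Op 2: UPDATE d=23 (auto-commit; committed d=23)
Op 3: BEGIN: in_txn=True, pending={}
Op 4: UPDATE d=15 (pending; pending now {d=15})
Op 5: UPDATE e=1 (pending; pending now {d=15, e=1})
Op 6: COMMIT: merged ['d', 'e'] into committed; committed now {b=2, c=17, d=15, e=1}
Op 7: BEGIN: in_txn=True, pending={}
Op 8: UPDATE e=28 (pending; pending now {e=28})
Op 9: ROLLBACK: discarded pending ['e']; in_txn=False
ROLLBACK at op 9 discards: ['e']

Answer: e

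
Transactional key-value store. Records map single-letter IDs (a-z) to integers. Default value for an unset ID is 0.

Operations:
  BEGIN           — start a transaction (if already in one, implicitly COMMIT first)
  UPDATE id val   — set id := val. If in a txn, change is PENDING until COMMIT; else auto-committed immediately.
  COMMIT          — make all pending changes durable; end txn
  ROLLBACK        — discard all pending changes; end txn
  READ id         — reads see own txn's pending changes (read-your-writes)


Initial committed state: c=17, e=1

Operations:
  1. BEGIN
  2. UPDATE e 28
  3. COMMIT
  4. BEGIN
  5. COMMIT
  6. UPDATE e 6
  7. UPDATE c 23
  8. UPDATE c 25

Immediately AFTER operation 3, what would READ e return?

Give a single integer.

Initial committed: {c=17, e=1}
Op 1: BEGIN: in_txn=True, pending={}
Op 2: UPDATE e=28 (pending; pending now {e=28})
Op 3: COMMIT: merged ['e'] into committed; committed now {c=17, e=28}
After op 3: visible(e) = 28 (pending={}, committed={c=17, e=28})

Answer: 28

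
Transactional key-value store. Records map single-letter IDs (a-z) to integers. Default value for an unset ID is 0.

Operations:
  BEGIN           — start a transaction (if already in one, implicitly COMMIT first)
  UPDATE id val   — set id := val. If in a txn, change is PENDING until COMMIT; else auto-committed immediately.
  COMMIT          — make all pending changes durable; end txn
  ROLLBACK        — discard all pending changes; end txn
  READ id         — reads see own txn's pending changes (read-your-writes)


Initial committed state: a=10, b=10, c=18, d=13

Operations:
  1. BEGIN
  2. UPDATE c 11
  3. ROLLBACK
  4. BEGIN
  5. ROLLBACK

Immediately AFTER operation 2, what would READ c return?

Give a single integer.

Initial committed: {a=10, b=10, c=18, d=13}
Op 1: BEGIN: in_txn=True, pending={}
Op 2: UPDATE c=11 (pending; pending now {c=11})
After op 2: visible(c) = 11 (pending={c=11}, committed={a=10, b=10, c=18, d=13})

Answer: 11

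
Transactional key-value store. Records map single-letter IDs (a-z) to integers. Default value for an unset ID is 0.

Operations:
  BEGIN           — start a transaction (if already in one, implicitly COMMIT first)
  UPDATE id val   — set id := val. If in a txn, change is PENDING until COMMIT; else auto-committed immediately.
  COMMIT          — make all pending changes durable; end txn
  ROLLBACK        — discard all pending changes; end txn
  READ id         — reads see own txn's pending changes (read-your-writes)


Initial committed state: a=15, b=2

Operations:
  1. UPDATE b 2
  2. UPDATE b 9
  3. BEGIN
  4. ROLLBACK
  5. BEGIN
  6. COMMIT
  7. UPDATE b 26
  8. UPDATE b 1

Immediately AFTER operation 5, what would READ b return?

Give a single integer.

Answer: 9

Derivation:
Initial committed: {a=15, b=2}
Op 1: UPDATE b=2 (auto-commit; committed b=2)
Op 2: UPDATE b=9 (auto-commit; committed b=9)
Op 3: BEGIN: in_txn=True, pending={}
Op 4: ROLLBACK: discarded pending []; in_txn=False
Op 5: BEGIN: in_txn=True, pending={}
After op 5: visible(b) = 9 (pending={}, committed={a=15, b=9})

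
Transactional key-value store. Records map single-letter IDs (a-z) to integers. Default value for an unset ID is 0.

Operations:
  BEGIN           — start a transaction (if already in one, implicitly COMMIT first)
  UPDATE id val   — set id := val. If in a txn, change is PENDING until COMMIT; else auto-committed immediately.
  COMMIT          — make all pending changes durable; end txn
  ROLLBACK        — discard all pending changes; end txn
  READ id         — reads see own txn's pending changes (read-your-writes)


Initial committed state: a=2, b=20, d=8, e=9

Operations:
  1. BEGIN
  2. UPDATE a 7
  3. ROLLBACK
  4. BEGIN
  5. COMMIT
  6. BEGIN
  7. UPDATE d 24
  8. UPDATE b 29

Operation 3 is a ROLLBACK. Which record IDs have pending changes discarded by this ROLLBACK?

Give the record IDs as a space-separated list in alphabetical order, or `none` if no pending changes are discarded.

Answer: a

Derivation:
Initial committed: {a=2, b=20, d=8, e=9}
Op 1: BEGIN: in_txn=True, pending={}
Op 2: UPDATE a=7 (pending; pending now {a=7})
Op 3: ROLLBACK: discarded pending ['a']; in_txn=False
Op 4: BEGIN: in_txn=True, pending={}
Op 5: COMMIT: merged [] into committed; committed now {a=2, b=20, d=8, e=9}
Op 6: BEGIN: in_txn=True, pending={}
Op 7: UPDATE d=24 (pending; pending now {d=24})
Op 8: UPDATE b=29 (pending; pending now {b=29, d=24})
ROLLBACK at op 3 discards: ['a']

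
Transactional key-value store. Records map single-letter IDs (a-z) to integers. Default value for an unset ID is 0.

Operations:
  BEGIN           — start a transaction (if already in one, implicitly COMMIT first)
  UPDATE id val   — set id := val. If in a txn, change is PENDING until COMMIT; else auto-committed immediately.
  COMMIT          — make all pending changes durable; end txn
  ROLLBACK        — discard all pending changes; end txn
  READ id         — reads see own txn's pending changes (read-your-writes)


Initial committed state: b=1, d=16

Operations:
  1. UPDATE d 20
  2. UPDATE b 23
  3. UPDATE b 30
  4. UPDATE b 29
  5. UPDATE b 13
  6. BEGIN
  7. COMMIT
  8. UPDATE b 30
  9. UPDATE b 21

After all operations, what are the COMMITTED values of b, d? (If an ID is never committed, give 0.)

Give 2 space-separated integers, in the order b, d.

Initial committed: {b=1, d=16}
Op 1: UPDATE d=20 (auto-commit; committed d=20)
Op 2: UPDATE b=23 (auto-commit; committed b=23)
Op 3: UPDATE b=30 (auto-commit; committed b=30)
Op 4: UPDATE b=29 (auto-commit; committed b=29)
Op 5: UPDATE b=13 (auto-commit; committed b=13)
Op 6: BEGIN: in_txn=True, pending={}
Op 7: COMMIT: merged [] into committed; committed now {b=13, d=20}
Op 8: UPDATE b=30 (auto-commit; committed b=30)
Op 9: UPDATE b=21 (auto-commit; committed b=21)
Final committed: {b=21, d=20}

Answer: 21 20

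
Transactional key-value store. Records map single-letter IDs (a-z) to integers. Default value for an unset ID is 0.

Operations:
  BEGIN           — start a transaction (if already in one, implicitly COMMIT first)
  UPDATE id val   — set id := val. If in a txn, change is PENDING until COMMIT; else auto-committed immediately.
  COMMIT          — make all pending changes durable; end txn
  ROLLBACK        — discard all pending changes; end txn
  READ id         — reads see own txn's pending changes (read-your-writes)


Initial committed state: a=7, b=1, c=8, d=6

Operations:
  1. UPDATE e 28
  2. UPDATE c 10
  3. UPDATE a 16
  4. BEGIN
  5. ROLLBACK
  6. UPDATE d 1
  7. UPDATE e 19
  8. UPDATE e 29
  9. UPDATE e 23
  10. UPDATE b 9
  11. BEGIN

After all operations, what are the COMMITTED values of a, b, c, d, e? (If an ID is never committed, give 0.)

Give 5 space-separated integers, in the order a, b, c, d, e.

Answer: 16 9 10 1 23

Derivation:
Initial committed: {a=7, b=1, c=8, d=6}
Op 1: UPDATE e=28 (auto-commit; committed e=28)
Op 2: UPDATE c=10 (auto-commit; committed c=10)
Op 3: UPDATE a=16 (auto-commit; committed a=16)
Op 4: BEGIN: in_txn=True, pending={}
Op 5: ROLLBACK: discarded pending []; in_txn=False
Op 6: UPDATE d=1 (auto-commit; committed d=1)
Op 7: UPDATE e=19 (auto-commit; committed e=19)
Op 8: UPDATE e=29 (auto-commit; committed e=29)
Op 9: UPDATE e=23 (auto-commit; committed e=23)
Op 10: UPDATE b=9 (auto-commit; committed b=9)
Op 11: BEGIN: in_txn=True, pending={}
Final committed: {a=16, b=9, c=10, d=1, e=23}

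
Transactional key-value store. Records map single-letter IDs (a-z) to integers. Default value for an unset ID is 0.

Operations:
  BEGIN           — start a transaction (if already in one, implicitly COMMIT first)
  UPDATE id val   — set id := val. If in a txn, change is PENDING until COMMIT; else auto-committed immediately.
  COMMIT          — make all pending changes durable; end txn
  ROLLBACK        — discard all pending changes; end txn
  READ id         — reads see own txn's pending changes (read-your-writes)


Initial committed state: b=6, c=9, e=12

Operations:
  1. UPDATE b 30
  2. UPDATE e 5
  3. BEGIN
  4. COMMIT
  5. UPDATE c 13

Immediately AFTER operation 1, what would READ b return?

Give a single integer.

Initial committed: {b=6, c=9, e=12}
Op 1: UPDATE b=30 (auto-commit; committed b=30)
After op 1: visible(b) = 30 (pending={}, committed={b=30, c=9, e=12})

Answer: 30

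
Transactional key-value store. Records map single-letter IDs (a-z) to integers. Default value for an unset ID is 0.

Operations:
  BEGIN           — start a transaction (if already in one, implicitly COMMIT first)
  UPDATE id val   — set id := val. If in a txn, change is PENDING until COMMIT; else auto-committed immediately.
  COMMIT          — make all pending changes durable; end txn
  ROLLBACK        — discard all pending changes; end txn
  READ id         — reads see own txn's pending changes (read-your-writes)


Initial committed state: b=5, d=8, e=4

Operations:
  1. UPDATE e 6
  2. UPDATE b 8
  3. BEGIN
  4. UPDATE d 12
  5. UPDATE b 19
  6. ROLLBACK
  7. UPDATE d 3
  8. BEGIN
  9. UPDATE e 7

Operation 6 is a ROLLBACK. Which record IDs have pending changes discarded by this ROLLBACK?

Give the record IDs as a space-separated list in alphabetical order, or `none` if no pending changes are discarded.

Answer: b d

Derivation:
Initial committed: {b=5, d=8, e=4}
Op 1: UPDATE e=6 (auto-commit; committed e=6)
Op 2: UPDATE b=8 (auto-commit; committed b=8)
Op 3: BEGIN: in_txn=True, pending={}
Op 4: UPDATE d=12 (pending; pending now {d=12})
Op 5: UPDATE b=19 (pending; pending now {b=19, d=12})
Op 6: ROLLBACK: discarded pending ['b', 'd']; in_txn=False
Op 7: UPDATE d=3 (auto-commit; committed d=3)
Op 8: BEGIN: in_txn=True, pending={}
Op 9: UPDATE e=7 (pending; pending now {e=7})
ROLLBACK at op 6 discards: ['b', 'd']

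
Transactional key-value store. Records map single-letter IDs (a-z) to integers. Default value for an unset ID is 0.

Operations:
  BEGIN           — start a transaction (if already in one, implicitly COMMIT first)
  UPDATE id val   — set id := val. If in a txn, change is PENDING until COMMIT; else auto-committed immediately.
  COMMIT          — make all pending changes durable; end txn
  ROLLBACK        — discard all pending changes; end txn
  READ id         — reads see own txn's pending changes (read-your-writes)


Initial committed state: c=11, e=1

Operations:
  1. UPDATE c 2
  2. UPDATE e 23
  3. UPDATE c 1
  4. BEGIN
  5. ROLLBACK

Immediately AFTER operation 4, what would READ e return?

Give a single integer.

Answer: 23

Derivation:
Initial committed: {c=11, e=1}
Op 1: UPDATE c=2 (auto-commit; committed c=2)
Op 2: UPDATE e=23 (auto-commit; committed e=23)
Op 3: UPDATE c=1 (auto-commit; committed c=1)
Op 4: BEGIN: in_txn=True, pending={}
After op 4: visible(e) = 23 (pending={}, committed={c=1, e=23})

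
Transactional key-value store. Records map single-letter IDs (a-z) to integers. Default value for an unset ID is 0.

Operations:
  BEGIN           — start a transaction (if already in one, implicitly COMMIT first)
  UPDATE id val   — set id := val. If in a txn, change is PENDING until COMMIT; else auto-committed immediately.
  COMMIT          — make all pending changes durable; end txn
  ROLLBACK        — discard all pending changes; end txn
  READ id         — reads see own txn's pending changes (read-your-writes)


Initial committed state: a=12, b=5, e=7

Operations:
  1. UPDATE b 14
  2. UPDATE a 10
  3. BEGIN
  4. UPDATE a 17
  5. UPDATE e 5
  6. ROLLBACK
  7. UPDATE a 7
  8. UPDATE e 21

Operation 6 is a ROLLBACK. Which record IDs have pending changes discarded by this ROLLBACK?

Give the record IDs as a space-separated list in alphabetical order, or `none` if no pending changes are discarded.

Initial committed: {a=12, b=5, e=7}
Op 1: UPDATE b=14 (auto-commit; committed b=14)
Op 2: UPDATE a=10 (auto-commit; committed a=10)
Op 3: BEGIN: in_txn=True, pending={}
Op 4: UPDATE a=17 (pending; pending now {a=17})
Op 5: UPDATE e=5 (pending; pending now {a=17, e=5})
Op 6: ROLLBACK: discarded pending ['a', 'e']; in_txn=False
Op 7: UPDATE a=7 (auto-commit; committed a=7)
Op 8: UPDATE e=21 (auto-commit; committed e=21)
ROLLBACK at op 6 discards: ['a', 'e']

Answer: a e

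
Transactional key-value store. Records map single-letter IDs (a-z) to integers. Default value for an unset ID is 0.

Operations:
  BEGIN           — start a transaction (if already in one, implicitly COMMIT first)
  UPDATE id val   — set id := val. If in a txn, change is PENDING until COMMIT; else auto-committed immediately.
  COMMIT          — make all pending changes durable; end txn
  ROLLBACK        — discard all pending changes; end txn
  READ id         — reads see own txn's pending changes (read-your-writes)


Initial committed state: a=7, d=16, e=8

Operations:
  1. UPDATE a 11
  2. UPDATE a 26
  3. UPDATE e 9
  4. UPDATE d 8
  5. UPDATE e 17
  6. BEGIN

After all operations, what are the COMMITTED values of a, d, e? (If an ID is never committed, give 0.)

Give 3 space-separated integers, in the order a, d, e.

Answer: 26 8 17

Derivation:
Initial committed: {a=7, d=16, e=8}
Op 1: UPDATE a=11 (auto-commit; committed a=11)
Op 2: UPDATE a=26 (auto-commit; committed a=26)
Op 3: UPDATE e=9 (auto-commit; committed e=9)
Op 4: UPDATE d=8 (auto-commit; committed d=8)
Op 5: UPDATE e=17 (auto-commit; committed e=17)
Op 6: BEGIN: in_txn=True, pending={}
Final committed: {a=26, d=8, e=17}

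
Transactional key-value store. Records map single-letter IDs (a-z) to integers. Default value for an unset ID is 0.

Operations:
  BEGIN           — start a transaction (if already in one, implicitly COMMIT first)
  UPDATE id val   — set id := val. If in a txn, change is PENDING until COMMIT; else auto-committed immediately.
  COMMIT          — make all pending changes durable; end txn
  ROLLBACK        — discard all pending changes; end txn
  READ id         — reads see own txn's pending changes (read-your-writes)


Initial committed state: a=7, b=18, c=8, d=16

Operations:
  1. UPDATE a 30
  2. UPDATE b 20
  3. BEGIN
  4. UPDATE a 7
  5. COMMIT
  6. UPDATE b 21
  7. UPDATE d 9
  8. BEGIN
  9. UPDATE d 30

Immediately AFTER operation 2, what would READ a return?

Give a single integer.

Initial committed: {a=7, b=18, c=8, d=16}
Op 1: UPDATE a=30 (auto-commit; committed a=30)
Op 2: UPDATE b=20 (auto-commit; committed b=20)
After op 2: visible(a) = 30 (pending={}, committed={a=30, b=20, c=8, d=16})

Answer: 30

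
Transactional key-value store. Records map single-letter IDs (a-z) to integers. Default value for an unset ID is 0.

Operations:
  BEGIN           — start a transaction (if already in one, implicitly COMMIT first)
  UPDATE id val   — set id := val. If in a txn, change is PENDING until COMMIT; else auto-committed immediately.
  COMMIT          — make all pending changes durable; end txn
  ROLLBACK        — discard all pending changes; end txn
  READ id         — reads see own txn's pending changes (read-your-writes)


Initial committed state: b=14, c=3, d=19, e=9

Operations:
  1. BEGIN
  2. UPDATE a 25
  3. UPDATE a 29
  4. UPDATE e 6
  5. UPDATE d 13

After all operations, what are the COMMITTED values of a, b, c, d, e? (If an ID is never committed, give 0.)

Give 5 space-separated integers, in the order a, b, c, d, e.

Answer: 0 14 3 19 9

Derivation:
Initial committed: {b=14, c=3, d=19, e=9}
Op 1: BEGIN: in_txn=True, pending={}
Op 2: UPDATE a=25 (pending; pending now {a=25})
Op 3: UPDATE a=29 (pending; pending now {a=29})
Op 4: UPDATE e=6 (pending; pending now {a=29, e=6})
Op 5: UPDATE d=13 (pending; pending now {a=29, d=13, e=6})
Final committed: {b=14, c=3, d=19, e=9}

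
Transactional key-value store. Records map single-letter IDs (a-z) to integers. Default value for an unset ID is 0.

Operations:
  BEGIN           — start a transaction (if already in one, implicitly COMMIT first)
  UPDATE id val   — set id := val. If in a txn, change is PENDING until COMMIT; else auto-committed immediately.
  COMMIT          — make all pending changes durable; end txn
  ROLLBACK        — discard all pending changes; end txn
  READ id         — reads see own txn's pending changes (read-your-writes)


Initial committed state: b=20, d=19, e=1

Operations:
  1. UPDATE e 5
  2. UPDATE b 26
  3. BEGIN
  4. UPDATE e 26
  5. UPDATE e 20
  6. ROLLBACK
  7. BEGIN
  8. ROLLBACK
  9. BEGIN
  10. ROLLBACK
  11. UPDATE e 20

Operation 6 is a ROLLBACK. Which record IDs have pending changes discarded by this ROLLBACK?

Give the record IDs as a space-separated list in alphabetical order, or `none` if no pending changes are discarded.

Answer: e

Derivation:
Initial committed: {b=20, d=19, e=1}
Op 1: UPDATE e=5 (auto-commit; committed e=5)
Op 2: UPDATE b=26 (auto-commit; committed b=26)
Op 3: BEGIN: in_txn=True, pending={}
Op 4: UPDATE e=26 (pending; pending now {e=26})
Op 5: UPDATE e=20 (pending; pending now {e=20})
Op 6: ROLLBACK: discarded pending ['e']; in_txn=False
Op 7: BEGIN: in_txn=True, pending={}
Op 8: ROLLBACK: discarded pending []; in_txn=False
Op 9: BEGIN: in_txn=True, pending={}
Op 10: ROLLBACK: discarded pending []; in_txn=False
Op 11: UPDATE e=20 (auto-commit; committed e=20)
ROLLBACK at op 6 discards: ['e']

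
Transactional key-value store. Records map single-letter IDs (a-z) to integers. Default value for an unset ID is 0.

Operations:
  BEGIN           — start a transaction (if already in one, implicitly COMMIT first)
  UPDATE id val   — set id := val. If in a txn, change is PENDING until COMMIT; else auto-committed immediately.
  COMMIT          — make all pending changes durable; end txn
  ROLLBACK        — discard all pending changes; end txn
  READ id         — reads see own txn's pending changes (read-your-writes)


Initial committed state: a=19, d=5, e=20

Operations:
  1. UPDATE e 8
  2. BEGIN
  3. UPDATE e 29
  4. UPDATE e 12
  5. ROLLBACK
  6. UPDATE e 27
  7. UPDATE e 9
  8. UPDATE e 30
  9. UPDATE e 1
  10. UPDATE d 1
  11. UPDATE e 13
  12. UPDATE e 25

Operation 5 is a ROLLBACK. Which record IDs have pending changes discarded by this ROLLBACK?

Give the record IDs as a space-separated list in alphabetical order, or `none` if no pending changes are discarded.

Initial committed: {a=19, d=5, e=20}
Op 1: UPDATE e=8 (auto-commit; committed e=8)
Op 2: BEGIN: in_txn=True, pending={}
Op 3: UPDATE e=29 (pending; pending now {e=29})
Op 4: UPDATE e=12 (pending; pending now {e=12})
Op 5: ROLLBACK: discarded pending ['e']; in_txn=False
Op 6: UPDATE e=27 (auto-commit; committed e=27)
Op 7: UPDATE e=9 (auto-commit; committed e=9)
Op 8: UPDATE e=30 (auto-commit; committed e=30)
Op 9: UPDATE e=1 (auto-commit; committed e=1)
Op 10: UPDATE d=1 (auto-commit; committed d=1)
Op 11: UPDATE e=13 (auto-commit; committed e=13)
Op 12: UPDATE e=25 (auto-commit; committed e=25)
ROLLBACK at op 5 discards: ['e']

Answer: e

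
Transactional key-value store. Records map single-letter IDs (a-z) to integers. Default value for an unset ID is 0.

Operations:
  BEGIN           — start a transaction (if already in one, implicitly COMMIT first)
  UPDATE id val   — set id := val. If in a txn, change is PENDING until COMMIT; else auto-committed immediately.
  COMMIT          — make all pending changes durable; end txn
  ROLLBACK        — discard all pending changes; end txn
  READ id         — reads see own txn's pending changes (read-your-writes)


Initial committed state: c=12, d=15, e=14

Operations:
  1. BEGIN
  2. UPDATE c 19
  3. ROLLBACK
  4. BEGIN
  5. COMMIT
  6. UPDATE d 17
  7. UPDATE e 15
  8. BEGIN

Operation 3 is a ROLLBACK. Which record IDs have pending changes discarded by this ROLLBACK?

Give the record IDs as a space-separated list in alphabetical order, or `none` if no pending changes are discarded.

Answer: c

Derivation:
Initial committed: {c=12, d=15, e=14}
Op 1: BEGIN: in_txn=True, pending={}
Op 2: UPDATE c=19 (pending; pending now {c=19})
Op 3: ROLLBACK: discarded pending ['c']; in_txn=False
Op 4: BEGIN: in_txn=True, pending={}
Op 5: COMMIT: merged [] into committed; committed now {c=12, d=15, e=14}
Op 6: UPDATE d=17 (auto-commit; committed d=17)
Op 7: UPDATE e=15 (auto-commit; committed e=15)
Op 8: BEGIN: in_txn=True, pending={}
ROLLBACK at op 3 discards: ['c']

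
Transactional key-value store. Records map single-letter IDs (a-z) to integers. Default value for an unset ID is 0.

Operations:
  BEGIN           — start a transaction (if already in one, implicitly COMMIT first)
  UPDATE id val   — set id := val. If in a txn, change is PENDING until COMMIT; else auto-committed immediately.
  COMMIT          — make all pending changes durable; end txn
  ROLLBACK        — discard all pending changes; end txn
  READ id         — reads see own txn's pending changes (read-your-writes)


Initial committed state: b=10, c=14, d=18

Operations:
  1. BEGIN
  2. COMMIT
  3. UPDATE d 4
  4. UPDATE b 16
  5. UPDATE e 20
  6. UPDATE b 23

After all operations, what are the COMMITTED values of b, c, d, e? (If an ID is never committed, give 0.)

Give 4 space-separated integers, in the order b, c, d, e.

Initial committed: {b=10, c=14, d=18}
Op 1: BEGIN: in_txn=True, pending={}
Op 2: COMMIT: merged [] into committed; committed now {b=10, c=14, d=18}
Op 3: UPDATE d=4 (auto-commit; committed d=4)
Op 4: UPDATE b=16 (auto-commit; committed b=16)
Op 5: UPDATE e=20 (auto-commit; committed e=20)
Op 6: UPDATE b=23 (auto-commit; committed b=23)
Final committed: {b=23, c=14, d=4, e=20}

Answer: 23 14 4 20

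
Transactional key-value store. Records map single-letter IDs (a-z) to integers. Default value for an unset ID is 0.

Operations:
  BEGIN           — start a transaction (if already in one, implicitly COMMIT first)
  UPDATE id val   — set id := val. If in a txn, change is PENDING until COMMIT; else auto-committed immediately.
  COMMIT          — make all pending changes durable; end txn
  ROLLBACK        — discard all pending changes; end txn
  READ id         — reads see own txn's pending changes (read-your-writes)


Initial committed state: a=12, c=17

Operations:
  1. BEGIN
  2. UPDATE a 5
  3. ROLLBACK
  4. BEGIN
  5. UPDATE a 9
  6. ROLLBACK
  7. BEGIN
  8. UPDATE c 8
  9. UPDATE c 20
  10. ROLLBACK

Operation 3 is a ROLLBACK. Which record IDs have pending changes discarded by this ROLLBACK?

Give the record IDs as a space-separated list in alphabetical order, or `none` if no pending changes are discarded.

Initial committed: {a=12, c=17}
Op 1: BEGIN: in_txn=True, pending={}
Op 2: UPDATE a=5 (pending; pending now {a=5})
Op 3: ROLLBACK: discarded pending ['a']; in_txn=False
Op 4: BEGIN: in_txn=True, pending={}
Op 5: UPDATE a=9 (pending; pending now {a=9})
Op 6: ROLLBACK: discarded pending ['a']; in_txn=False
Op 7: BEGIN: in_txn=True, pending={}
Op 8: UPDATE c=8 (pending; pending now {c=8})
Op 9: UPDATE c=20 (pending; pending now {c=20})
Op 10: ROLLBACK: discarded pending ['c']; in_txn=False
ROLLBACK at op 3 discards: ['a']

Answer: a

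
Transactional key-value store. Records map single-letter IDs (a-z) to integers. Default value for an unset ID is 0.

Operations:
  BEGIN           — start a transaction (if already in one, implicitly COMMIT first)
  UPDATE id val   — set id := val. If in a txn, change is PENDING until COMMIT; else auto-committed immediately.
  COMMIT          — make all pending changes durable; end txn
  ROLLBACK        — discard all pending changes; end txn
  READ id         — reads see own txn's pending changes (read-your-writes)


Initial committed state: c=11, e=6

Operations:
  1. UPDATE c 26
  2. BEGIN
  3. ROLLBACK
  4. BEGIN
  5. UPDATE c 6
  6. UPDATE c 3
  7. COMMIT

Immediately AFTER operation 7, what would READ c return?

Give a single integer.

Initial committed: {c=11, e=6}
Op 1: UPDATE c=26 (auto-commit; committed c=26)
Op 2: BEGIN: in_txn=True, pending={}
Op 3: ROLLBACK: discarded pending []; in_txn=False
Op 4: BEGIN: in_txn=True, pending={}
Op 5: UPDATE c=6 (pending; pending now {c=6})
Op 6: UPDATE c=3 (pending; pending now {c=3})
Op 7: COMMIT: merged ['c'] into committed; committed now {c=3, e=6}
After op 7: visible(c) = 3 (pending={}, committed={c=3, e=6})

Answer: 3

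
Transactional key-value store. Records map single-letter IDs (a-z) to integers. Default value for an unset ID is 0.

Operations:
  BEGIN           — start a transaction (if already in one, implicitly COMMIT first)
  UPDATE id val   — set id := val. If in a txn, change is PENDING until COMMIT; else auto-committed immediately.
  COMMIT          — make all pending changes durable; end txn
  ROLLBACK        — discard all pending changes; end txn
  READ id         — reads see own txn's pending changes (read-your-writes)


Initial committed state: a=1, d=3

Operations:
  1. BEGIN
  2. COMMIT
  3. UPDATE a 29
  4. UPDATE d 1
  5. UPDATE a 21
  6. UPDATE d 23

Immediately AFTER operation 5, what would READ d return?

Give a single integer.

Answer: 1

Derivation:
Initial committed: {a=1, d=3}
Op 1: BEGIN: in_txn=True, pending={}
Op 2: COMMIT: merged [] into committed; committed now {a=1, d=3}
Op 3: UPDATE a=29 (auto-commit; committed a=29)
Op 4: UPDATE d=1 (auto-commit; committed d=1)
Op 5: UPDATE a=21 (auto-commit; committed a=21)
After op 5: visible(d) = 1 (pending={}, committed={a=21, d=1})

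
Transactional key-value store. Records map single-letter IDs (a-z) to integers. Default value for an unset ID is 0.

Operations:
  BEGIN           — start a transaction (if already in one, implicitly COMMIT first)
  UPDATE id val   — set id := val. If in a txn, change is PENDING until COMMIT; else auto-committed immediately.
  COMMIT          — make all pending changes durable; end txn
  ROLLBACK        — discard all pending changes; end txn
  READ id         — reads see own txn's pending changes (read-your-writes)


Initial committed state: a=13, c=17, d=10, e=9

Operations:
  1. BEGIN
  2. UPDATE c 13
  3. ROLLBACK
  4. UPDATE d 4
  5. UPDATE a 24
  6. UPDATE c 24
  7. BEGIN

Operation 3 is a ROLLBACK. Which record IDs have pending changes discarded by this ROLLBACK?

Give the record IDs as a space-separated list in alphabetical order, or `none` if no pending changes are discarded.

Initial committed: {a=13, c=17, d=10, e=9}
Op 1: BEGIN: in_txn=True, pending={}
Op 2: UPDATE c=13 (pending; pending now {c=13})
Op 3: ROLLBACK: discarded pending ['c']; in_txn=False
Op 4: UPDATE d=4 (auto-commit; committed d=4)
Op 5: UPDATE a=24 (auto-commit; committed a=24)
Op 6: UPDATE c=24 (auto-commit; committed c=24)
Op 7: BEGIN: in_txn=True, pending={}
ROLLBACK at op 3 discards: ['c']

Answer: c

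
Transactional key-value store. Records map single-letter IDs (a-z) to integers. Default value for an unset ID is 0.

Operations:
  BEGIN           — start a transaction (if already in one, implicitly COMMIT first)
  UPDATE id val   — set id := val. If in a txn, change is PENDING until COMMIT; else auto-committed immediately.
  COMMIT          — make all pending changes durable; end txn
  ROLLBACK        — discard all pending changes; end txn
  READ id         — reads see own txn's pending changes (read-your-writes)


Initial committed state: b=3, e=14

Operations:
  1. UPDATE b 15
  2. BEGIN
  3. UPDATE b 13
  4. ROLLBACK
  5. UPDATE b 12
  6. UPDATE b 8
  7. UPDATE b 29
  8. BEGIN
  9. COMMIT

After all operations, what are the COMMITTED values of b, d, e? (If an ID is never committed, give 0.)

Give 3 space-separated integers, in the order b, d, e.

Answer: 29 0 14

Derivation:
Initial committed: {b=3, e=14}
Op 1: UPDATE b=15 (auto-commit; committed b=15)
Op 2: BEGIN: in_txn=True, pending={}
Op 3: UPDATE b=13 (pending; pending now {b=13})
Op 4: ROLLBACK: discarded pending ['b']; in_txn=False
Op 5: UPDATE b=12 (auto-commit; committed b=12)
Op 6: UPDATE b=8 (auto-commit; committed b=8)
Op 7: UPDATE b=29 (auto-commit; committed b=29)
Op 8: BEGIN: in_txn=True, pending={}
Op 9: COMMIT: merged [] into committed; committed now {b=29, e=14}
Final committed: {b=29, e=14}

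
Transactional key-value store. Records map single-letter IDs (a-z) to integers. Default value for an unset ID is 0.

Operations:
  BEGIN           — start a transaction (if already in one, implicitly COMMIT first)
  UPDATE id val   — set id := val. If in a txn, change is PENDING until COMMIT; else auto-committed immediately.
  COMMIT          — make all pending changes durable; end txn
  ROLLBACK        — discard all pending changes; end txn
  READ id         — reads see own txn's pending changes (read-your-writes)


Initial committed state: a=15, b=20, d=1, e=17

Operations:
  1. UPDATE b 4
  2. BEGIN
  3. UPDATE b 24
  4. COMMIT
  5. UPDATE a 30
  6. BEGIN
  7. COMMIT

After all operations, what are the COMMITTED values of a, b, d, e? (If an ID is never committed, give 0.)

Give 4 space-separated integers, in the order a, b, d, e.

Initial committed: {a=15, b=20, d=1, e=17}
Op 1: UPDATE b=4 (auto-commit; committed b=4)
Op 2: BEGIN: in_txn=True, pending={}
Op 3: UPDATE b=24 (pending; pending now {b=24})
Op 4: COMMIT: merged ['b'] into committed; committed now {a=15, b=24, d=1, e=17}
Op 5: UPDATE a=30 (auto-commit; committed a=30)
Op 6: BEGIN: in_txn=True, pending={}
Op 7: COMMIT: merged [] into committed; committed now {a=30, b=24, d=1, e=17}
Final committed: {a=30, b=24, d=1, e=17}

Answer: 30 24 1 17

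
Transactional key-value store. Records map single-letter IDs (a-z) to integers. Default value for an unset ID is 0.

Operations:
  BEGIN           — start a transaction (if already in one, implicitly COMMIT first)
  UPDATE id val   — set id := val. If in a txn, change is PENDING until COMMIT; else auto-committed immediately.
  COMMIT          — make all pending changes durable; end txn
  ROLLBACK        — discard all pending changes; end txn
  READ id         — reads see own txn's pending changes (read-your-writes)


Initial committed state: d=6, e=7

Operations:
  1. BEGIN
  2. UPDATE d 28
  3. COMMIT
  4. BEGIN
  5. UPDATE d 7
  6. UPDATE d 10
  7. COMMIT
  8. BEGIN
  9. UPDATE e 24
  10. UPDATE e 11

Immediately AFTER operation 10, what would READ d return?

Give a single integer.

Initial committed: {d=6, e=7}
Op 1: BEGIN: in_txn=True, pending={}
Op 2: UPDATE d=28 (pending; pending now {d=28})
Op 3: COMMIT: merged ['d'] into committed; committed now {d=28, e=7}
Op 4: BEGIN: in_txn=True, pending={}
Op 5: UPDATE d=7 (pending; pending now {d=7})
Op 6: UPDATE d=10 (pending; pending now {d=10})
Op 7: COMMIT: merged ['d'] into committed; committed now {d=10, e=7}
Op 8: BEGIN: in_txn=True, pending={}
Op 9: UPDATE e=24 (pending; pending now {e=24})
Op 10: UPDATE e=11 (pending; pending now {e=11})
After op 10: visible(d) = 10 (pending={e=11}, committed={d=10, e=7})

Answer: 10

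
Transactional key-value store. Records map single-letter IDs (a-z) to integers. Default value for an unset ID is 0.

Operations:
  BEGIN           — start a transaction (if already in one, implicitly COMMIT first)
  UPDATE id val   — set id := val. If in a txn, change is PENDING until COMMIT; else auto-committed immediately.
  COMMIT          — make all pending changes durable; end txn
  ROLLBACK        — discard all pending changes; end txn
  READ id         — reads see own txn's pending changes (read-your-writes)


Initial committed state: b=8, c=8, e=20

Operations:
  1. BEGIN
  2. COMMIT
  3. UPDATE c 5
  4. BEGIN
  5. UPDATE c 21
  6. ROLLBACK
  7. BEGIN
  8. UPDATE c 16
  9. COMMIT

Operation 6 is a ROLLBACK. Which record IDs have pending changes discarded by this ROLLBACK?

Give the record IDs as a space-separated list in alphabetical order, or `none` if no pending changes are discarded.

Initial committed: {b=8, c=8, e=20}
Op 1: BEGIN: in_txn=True, pending={}
Op 2: COMMIT: merged [] into committed; committed now {b=8, c=8, e=20}
Op 3: UPDATE c=5 (auto-commit; committed c=5)
Op 4: BEGIN: in_txn=True, pending={}
Op 5: UPDATE c=21 (pending; pending now {c=21})
Op 6: ROLLBACK: discarded pending ['c']; in_txn=False
Op 7: BEGIN: in_txn=True, pending={}
Op 8: UPDATE c=16 (pending; pending now {c=16})
Op 9: COMMIT: merged ['c'] into committed; committed now {b=8, c=16, e=20}
ROLLBACK at op 6 discards: ['c']

Answer: c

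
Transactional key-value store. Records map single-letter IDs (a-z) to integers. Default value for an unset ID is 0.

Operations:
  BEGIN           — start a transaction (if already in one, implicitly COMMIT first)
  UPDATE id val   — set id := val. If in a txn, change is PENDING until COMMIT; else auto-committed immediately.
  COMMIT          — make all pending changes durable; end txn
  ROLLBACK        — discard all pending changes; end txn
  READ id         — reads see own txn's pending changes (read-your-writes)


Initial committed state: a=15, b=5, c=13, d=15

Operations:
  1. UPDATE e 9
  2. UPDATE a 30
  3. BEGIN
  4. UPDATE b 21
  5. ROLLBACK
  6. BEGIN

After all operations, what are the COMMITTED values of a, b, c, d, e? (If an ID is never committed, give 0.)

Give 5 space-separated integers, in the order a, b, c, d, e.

Initial committed: {a=15, b=5, c=13, d=15}
Op 1: UPDATE e=9 (auto-commit; committed e=9)
Op 2: UPDATE a=30 (auto-commit; committed a=30)
Op 3: BEGIN: in_txn=True, pending={}
Op 4: UPDATE b=21 (pending; pending now {b=21})
Op 5: ROLLBACK: discarded pending ['b']; in_txn=False
Op 6: BEGIN: in_txn=True, pending={}
Final committed: {a=30, b=5, c=13, d=15, e=9}

Answer: 30 5 13 15 9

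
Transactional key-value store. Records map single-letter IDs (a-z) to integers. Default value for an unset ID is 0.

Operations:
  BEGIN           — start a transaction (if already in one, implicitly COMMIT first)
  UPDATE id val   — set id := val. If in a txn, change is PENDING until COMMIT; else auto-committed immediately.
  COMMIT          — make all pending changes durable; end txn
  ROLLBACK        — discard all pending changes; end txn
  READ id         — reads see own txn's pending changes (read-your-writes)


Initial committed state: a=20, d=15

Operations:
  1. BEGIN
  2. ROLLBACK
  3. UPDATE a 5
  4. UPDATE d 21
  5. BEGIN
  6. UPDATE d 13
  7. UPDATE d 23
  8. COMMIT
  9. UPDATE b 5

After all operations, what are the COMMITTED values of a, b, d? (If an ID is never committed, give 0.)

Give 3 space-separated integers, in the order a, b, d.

Initial committed: {a=20, d=15}
Op 1: BEGIN: in_txn=True, pending={}
Op 2: ROLLBACK: discarded pending []; in_txn=False
Op 3: UPDATE a=5 (auto-commit; committed a=5)
Op 4: UPDATE d=21 (auto-commit; committed d=21)
Op 5: BEGIN: in_txn=True, pending={}
Op 6: UPDATE d=13 (pending; pending now {d=13})
Op 7: UPDATE d=23 (pending; pending now {d=23})
Op 8: COMMIT: merged ['d'] into committed; committed now {a=5, d=23}
Op 9: UPDATE b=5 (auto-commit; committed b=5)
Final committed: {a=5, b=5, d=23}

Answer: 5 5 23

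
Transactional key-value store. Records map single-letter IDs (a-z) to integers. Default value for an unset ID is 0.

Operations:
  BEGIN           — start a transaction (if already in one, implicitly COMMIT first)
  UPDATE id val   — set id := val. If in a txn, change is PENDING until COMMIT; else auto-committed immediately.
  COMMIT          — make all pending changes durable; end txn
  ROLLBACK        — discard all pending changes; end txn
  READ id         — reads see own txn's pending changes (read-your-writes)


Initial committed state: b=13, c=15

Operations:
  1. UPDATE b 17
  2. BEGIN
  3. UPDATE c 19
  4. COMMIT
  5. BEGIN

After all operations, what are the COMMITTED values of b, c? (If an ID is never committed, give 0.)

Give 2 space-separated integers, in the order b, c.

Initial committed: {b=13, c=15}
Op 1: UPDATE b=17 (auto-commit; committed b=17)
Op 2: BEGIN: in_txn=True, pending={}
Op 3: UPDATE c=19 (pending; pending now {c=19})
Op 4: COMMIT: merged ['c'] into committed; committed now {b=17, c=19}
Op 5: BEGIN: in_txn=True, pending={}
Final committed: {b=17, c=19}

Answer: 17 19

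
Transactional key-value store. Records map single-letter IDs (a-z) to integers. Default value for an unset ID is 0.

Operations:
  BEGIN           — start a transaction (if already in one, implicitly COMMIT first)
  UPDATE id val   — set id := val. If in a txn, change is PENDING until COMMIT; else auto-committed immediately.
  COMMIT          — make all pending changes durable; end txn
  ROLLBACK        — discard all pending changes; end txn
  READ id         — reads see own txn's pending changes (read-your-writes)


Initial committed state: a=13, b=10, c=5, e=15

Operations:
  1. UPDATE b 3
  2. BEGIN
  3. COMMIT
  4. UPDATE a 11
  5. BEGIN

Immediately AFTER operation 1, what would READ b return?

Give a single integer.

Answer: 3

Derivation:
Initial committed: {a=13, b=10, c=5, e=15}
Op 1: UPDATE b=3 (auto-commit; committed b=3)
After op 1: visible(b) = 3 (pending={}, committed={a=13, b=3, c=5, e=15})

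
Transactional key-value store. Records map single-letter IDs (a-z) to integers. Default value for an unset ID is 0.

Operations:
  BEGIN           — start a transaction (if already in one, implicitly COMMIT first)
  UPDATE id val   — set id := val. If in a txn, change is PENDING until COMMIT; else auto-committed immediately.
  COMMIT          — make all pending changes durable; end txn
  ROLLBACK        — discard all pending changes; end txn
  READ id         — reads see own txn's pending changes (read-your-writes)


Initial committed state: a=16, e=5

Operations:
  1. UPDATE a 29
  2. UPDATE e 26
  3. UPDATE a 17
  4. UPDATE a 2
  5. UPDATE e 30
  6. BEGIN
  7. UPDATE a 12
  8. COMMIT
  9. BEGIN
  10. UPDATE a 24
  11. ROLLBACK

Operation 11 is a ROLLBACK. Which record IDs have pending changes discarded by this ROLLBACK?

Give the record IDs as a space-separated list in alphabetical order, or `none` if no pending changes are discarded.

Initial committed: {a=16, e=5}
Op 1: UPDATE a=29 (auto-commit; committed a=29)
Op 2: UPDATE e=26 (auto-commit; committed e=26)
Op 3: UPDATE a=17 (auto-commit; committed a=17)
Op 4: UPDATE a=2 (auto-commit; committed a=2)
Op 5: UPDATE e=30 (auto-commit; committed e=30)
Op 6: BEGIN: in_txn=True, pending={}
Op 7: UPDATE a=12 (pending; pending now {a=12})
Op 8: COMMIT: merged ['a'] into committed; committed now {a=12, e=30}
Op 9: BEGIN: in_txn=True, pending={}
Op 10: UPDATE a=24 (pending; pending now {a=24})
Op 11: ROLLBACK: discarded pending ['a']; in_txn=False
ROLLBACK at op 11 discards: ['a']

Answer: a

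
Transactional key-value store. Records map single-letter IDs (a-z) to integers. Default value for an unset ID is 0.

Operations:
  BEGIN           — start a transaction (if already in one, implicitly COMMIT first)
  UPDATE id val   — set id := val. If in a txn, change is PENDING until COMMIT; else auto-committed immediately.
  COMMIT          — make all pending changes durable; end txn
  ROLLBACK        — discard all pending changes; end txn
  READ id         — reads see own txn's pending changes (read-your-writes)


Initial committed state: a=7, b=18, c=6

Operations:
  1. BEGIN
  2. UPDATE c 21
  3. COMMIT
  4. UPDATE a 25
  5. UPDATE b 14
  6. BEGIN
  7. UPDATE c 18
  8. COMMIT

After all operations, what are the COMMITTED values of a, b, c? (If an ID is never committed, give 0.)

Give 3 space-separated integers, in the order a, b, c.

Initial committed: {a=7, b=18, c=6}
Op 1: BEGIN: in_txn=True, pending={}
Op 2: UPDATE c=21 (pending; pending now {c=21})
Op 3: COMMIT: merged ['c'] into committed; committed now {a=7, b=18, c=21}
Op 4: UPDATE a=25 (auto-commit; committed a=25)
Op 5: UPDATE b=14 (auto-commit; committed b=14)
Op 6: BEGIN: in_txn=True, pending={}
Op 7: UPDATE c=18 (pending; pending now {c=18})
Op 8: COMMIT: merged ['c'] into committed; committed now {a=25, b=14, c=18}
Final committed: {a=25, b=14, c=18}

Answer: 25 14 18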